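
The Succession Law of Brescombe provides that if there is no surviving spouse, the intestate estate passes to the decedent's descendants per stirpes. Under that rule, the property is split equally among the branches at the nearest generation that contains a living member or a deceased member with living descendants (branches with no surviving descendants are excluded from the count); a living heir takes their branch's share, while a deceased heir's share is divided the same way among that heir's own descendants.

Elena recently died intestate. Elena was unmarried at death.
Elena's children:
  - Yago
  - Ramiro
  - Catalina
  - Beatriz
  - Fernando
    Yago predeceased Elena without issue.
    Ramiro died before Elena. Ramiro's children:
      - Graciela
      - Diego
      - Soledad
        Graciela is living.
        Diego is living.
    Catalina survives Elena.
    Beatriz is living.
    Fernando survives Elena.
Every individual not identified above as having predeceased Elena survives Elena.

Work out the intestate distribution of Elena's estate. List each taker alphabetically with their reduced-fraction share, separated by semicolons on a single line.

There is no surviving spouse, so the entire estate passes to Elena's descendants per stirpes.
Yago left no surviving issue, so that branch lapses and is disregarded.
The estate is divided into 4 equal shares of 1/4 among Ramiro, Catalina, Beatriz, Fernando.
Ramiro predeceased; the 1/4 allotted to Ramiro's branch passes to Ramiro's issue by representation.
The 1/4 is divided into 3 equal shares of 1/12 among Graciela, Diego, Soledad.
Graciela is living and takes 1/12.
Diego is living and takes 1/12.
Soledad is living and takes 1/12.
Catalina is living and takes 1/4.
Beatriz is living and takes 1/4.
Fernando is living and takes 1/4.

Beatriz 1/4; Catalina 1/4; Diego 1/12; Fernando 1/4; Graciela 1/12; Soledad 1/12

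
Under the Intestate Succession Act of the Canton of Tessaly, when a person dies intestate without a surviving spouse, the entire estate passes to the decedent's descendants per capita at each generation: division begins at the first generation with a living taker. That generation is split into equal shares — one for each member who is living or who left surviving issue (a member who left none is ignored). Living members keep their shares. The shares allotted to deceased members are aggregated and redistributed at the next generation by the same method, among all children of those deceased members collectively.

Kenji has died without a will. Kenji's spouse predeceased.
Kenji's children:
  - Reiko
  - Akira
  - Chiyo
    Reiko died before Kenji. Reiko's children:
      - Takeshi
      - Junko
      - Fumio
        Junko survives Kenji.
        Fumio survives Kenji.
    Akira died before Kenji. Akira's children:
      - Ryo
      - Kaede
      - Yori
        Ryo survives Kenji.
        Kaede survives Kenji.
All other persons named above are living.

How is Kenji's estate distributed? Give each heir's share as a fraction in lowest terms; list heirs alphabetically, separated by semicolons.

Chiyo 1/3; Fumio 1/9; Junko 1/9; Kaede 1/9; Ryo 1/9; Takeshi 1/9; Yori 1/9

There is no surviving spouse, so the entire estate passes to Kenji's descendants per capita at each generation.
At generation 1 (Reiko, Akira, Chiyo) there are 3 shares of (1)/3 = 1/3 each.
Living: Chiyo — each takes 1/3.
Deceased: Reiko and Akira. Their combined 2/3 is pooled and carried to generation 2.
At generation 2 (Takeshi, Junko, Fumio, Ryo, Kaede, Yori) there are 6 shares of (2/3)/6 = 1/9 each.
Living: Takeshi, Junko, Fumio, Ryo, Kaede, and Yori — each takes 1/9.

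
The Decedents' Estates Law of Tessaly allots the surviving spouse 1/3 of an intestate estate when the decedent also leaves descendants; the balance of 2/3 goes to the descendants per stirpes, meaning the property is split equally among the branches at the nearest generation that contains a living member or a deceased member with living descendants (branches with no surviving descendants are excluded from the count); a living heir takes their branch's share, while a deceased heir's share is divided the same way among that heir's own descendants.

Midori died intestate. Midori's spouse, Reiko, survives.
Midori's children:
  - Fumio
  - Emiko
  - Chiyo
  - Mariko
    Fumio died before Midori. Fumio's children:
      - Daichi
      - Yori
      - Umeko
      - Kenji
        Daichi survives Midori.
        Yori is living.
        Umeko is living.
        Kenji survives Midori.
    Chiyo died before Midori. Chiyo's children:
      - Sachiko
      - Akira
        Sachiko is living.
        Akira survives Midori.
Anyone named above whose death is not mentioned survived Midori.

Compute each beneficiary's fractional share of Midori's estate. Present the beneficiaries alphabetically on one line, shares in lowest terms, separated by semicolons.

Reiko, as surviving spouse, takes 1/3.
The remaining 2/3 passes to Midori's descendants per stirpes.
The 2/3 is divided into 4 equal shares of 1/6 among Fumio, Emiko, Chiyo, Mariko.
Fumio predeceased; the 1/6 allotted to Fumio's branch passes to Fumio's issue by representation.
The 1/6 is divided into 4 equal shares of 1/24 among Daichi, Yori, Umeko, Kenji.
Daichi is living and takes 1/24.
Yori is living and takes 1/24.
Umeko is living and takes 1/24.
Kenji is living and takes 1/24.
Emiko is living and takes 1/6.
Chiyo predeceased; the 1/6 allotted to Chiyo's branch passes to Chiyo's issue by representation.
The 1/6 is divided into 2 equal shares of 1/12 among Sachiko, Akira.
Sachiko is living and takes 1/12.
Akira is living and takes 1/12.
Mariko is living and takes 1/6.

Akira 1/12; Daichi 1/24; Emiko 1/6; Kenji 1/24; Mariko 1/6; Reiko 1/3; Sachiko 1/12; Umeko 1/24; Yori 1/24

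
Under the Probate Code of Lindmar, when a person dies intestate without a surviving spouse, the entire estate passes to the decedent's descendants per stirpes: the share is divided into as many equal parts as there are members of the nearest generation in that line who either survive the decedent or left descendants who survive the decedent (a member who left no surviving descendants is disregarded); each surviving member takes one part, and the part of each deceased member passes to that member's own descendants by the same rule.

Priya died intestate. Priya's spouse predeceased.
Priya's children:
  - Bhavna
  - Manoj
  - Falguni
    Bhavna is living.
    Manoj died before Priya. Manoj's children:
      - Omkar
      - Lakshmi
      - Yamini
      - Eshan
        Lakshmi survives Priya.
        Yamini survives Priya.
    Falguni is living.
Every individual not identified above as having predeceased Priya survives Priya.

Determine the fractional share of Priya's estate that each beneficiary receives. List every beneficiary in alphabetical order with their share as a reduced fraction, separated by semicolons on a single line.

There is no surviving spouse, so the entire estate passes to Priya's descendants per stirpes.
The estate is divided into 3 equal shares of 1/3 among Bhavna, Manoj, Falguni.
Bhavna is living and takes 1/3.
Manoj predeceased; the 1/3 allotted to Manoj's branch passes to Manoj's issue by representation.
The 1/3 is divided into 4 equal shares of 1/12 among Omkar, Lakshmi, Yamini, Eshan.
Omkar is living and takes 1/12.
Lakshmi is living and takes 1/12.
Yamini is living and takes 1/12.
Eshan is living and takes 1/12.
Falguni is living and takes 1/3.

Bhavna 1/3; Eshan 1/12; Falguni 1/3; Lakshmi 1/12; Omkar 1/12; Yamini 1/12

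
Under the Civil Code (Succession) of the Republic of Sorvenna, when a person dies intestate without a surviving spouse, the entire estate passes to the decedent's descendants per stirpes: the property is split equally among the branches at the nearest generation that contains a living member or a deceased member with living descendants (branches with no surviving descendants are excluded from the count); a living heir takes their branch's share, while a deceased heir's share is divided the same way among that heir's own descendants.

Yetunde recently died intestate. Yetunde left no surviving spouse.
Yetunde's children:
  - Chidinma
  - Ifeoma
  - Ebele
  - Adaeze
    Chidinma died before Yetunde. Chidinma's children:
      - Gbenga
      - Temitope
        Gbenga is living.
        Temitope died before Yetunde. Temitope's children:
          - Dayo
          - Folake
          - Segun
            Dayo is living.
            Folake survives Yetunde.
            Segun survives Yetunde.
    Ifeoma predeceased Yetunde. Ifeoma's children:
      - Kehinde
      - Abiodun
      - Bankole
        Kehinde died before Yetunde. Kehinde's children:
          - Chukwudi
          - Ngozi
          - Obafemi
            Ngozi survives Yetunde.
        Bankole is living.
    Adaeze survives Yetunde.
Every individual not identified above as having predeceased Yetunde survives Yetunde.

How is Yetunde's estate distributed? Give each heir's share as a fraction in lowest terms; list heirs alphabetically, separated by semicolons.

Abiodun 1/12; Adaeze 1/4; Bankole 1/12; Chukwudi 1/36; Dayo 1/24; Ebele 1/4; Folake 1/24; Gbenga 1/8; Ngozi 1/36; Obafemi 1/36; Segun 1/24

There is no surviving spouse, so the entire estate passes to Yetunde's descendants per stirpes.
The estate is divided into 4 equal shares of 1/4 among Chidinma, Ifeoma, Ebele, Adaeze.
Chidinma predeceased; the 1/4 allotted to Chidinma's branch passes to Chidinma's issue by representation.
The 1/4 is divided into 2 equal shares of 1/8 among Gbenga, Temitope.
Gbenga is living and takes 1/8.
Temitope predeceased; the 1/8 allotted to Temitope's branch passes to Temitope's issue by representation.
The 1/8 is divided into 3 equal shares of 1/24 among Dayo, Folake, Segun.
Dayo is living and takes 1/24.
Folake is living and takes 1/24.
Segun is living and takes 1/24.
Ifeoma predeceased; the 1/4 allotted to Ifeoma's branch passes to Ifeoma's issue by representation.
The 1/4 is divided into 3 equal shares of 1/12 among Kehinde, Abiodun, Bankole.
Kehinde predeceased; the 1/12 allotted to Kehinde's branch passes to Kehinde's issue by representation.
The 1/12 is divided into 3 equal shares of 1/36 among Chukwudi, Ngozi, Obafemi.
Chukwudi is living and takes 1/36.
Ngozi is living and takes 1/36.
Obafemi is living and takes 1/36.
Abiodun is living and takes 1/12.
Bankole is living and takes 1/12.
Ebele is living and takes 1/4.
Adaeze is living and takes 1/4.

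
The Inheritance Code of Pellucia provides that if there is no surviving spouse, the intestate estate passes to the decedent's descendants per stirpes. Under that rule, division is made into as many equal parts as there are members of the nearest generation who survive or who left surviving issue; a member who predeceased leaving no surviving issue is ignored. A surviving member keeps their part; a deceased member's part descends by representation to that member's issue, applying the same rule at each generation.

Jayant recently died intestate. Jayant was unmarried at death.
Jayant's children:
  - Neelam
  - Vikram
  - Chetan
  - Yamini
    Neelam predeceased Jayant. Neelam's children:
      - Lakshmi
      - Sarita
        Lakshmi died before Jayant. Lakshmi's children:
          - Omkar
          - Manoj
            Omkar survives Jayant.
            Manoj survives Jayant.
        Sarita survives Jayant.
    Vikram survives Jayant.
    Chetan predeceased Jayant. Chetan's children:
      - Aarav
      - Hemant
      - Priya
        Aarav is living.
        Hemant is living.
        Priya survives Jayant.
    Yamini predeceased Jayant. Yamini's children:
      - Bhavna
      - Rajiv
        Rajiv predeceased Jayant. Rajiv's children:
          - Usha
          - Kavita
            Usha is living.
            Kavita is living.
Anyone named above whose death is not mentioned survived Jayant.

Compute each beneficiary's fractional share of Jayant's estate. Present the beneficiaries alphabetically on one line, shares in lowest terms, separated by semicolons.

Aarav 1/12; Bhavna 1/8; Hemant 1/12; Kavita 1/16; Manoj 1/16; Omkar 1/16; Priya 1/12; Sarita 1/8; Usha 1/16; Vikram 1/4

There is no surviving spouse, so the entire estate passes to Jayant's descendants per stirpes.
The estate is divided into 4 equal shares of 1/4 among Neelam, Vikram, Chetan, Yamini.
Neelam predeceased; the 1/4 allotted to Neelam's branch passes to Neelam's issue by representation.
The 1/4 is divided into 2 equal shares of 1/8 among Lakshmi, Sarita.
Lakshmi predeceased; the 1/8 allotted to Lakshmi's branch passes to Lakshmi's issue by representation.
The 1/8 is divided into 2 equal shares of 1/16 among Omkar, Manoj.
Omkar is living and takes 1/16.
Manoj is living and takes 1/16.
Sarita is living and takes 1/8.
Vikram is living and takes 1/4.
Chetan predeceased; the 1/4 allotted to Chetan's branch passes to Chetan's issue by representation.
The 1/4 is divided into 3 equal shares of 1/12 among Aarav, Hemant, Priya.
Aarav is living and takes 1/12.
Hemant is living and takes 1/12.
Priya is living and takes 1/12.
Yamini predeceased; the 1/4 allotted to Yamini's branch passes to Yamini's issue by representation.
The 1/4 is divided into 2 equal shares of 1/8 among Bhavna, Rajiv.
Bhavna is living and takes 1/8.
Rajiv predeceased; the 1/8 allotted to Rajiv's branch passes to Rajiv's issue by representation.
The 1/8 is divided into 2 equal shares of 1/16 among Usha, Kavita.
Usha is living and takes 1/16.
Kavita is living and takes 1/16.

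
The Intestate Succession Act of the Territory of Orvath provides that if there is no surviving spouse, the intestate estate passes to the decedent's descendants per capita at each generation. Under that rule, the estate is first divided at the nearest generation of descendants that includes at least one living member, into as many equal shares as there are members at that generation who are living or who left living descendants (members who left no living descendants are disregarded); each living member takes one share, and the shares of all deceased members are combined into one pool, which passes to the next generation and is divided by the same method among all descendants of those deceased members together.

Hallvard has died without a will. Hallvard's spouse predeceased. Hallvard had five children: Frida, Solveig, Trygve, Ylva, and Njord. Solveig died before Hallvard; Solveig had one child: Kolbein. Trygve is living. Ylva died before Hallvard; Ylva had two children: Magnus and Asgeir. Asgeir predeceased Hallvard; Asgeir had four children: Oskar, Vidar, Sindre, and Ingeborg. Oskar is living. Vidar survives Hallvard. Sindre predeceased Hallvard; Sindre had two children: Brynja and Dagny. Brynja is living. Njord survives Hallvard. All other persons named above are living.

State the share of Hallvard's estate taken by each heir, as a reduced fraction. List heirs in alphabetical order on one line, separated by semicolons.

Brynja 1/60; Dagny 1/60; Frida 1/5; Ingeborg 1/30; Kolbein 2/15; Magnus 2/15; Njord 1/5; Oskar 1/30; Trygve 1/5; Vidar 1/30

There is no surviving spouse, so the entire estate passes to Hallvard's descendants per capita at each generation.
At generation 1 (Frida, Solveig, Trygve, Ylva, Njord) there are 5 shares of (1)/5 = 1/5 each.
Living: Frida, Trygve, and Njord — each takes 1/5.
Deceased: Solveig and Ylva. Their combined 2/5 is pooled and carried to generation 2.
At generation 2 (Kolbein, Magnus, Asgeir) there are 3 shares of (2/5)/3 = 2/15 each.
Living: Kolbein and Magnus — each takes 2/15.
Deceased: Asgeir. That 2/15 share is carried to generation 3.
At generation 3 (Oskar, Vidar, Sindre, Ingeborg) there are 4 shares of (2/15)/4 = 1/30 each.
Living: Oskar, Vidar, and Ingeborg — each takes 1/30.
Deceased: Sindre. That 1/30 share is carried to generation 4.
At generation 4 (Brynja, Dagny) there are 2 shares of (1/30)/2 = 1/60 each.
Living: Brynja and Dagny — each takes 1/60.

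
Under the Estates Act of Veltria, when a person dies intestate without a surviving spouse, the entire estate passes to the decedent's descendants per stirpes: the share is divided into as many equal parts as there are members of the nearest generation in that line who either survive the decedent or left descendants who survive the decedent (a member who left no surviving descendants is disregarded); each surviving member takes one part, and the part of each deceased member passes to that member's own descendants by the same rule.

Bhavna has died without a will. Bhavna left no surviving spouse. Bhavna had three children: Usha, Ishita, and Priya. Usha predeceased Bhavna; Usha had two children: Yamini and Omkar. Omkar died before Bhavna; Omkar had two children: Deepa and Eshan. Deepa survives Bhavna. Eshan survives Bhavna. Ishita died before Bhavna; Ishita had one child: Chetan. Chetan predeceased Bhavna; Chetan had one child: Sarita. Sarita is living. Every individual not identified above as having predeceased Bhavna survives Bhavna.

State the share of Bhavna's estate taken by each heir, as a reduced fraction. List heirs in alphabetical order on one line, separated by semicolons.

There is no surviving spouse, so the entire estate passes to Bhavna's descendants per stirpes.
The estate is divided into 3 equal shares of 1/3 among Usha, Ishita, Priya.
Usha predeceased; the 1/3 allotted to Usha's branch passes to Usha's issue by representation.
The 1/3 is divided into 2 equal shares of 1/6 among Yamini, Omkar.
Yamini is living and takes 1/6.
Omkar predeceased; the 1/6 allotted to Omkar's branch passes to Omkar's issue by representation.
The 1/6 is divided into 2 equal shares of 1/12 among Deepa, Eshan.
Deepa is living and takes 1/12.
Eshan is living and takes 1/12.
Ishita predeceased; the 1/3 allotted to Ishita's branch passes to Ishita's issue by representation.
Chetan's line is the sole branch at this level, so the full 1/3 passes to Chetan's issue by representation.
Sarita is the sole taker at this level and receives the full 1/3.
Priya is living and takes 1/3.

Deepa 1/12; Eshan 1/12; Priya 1/3; Sarita 1/3; Yamini 1/6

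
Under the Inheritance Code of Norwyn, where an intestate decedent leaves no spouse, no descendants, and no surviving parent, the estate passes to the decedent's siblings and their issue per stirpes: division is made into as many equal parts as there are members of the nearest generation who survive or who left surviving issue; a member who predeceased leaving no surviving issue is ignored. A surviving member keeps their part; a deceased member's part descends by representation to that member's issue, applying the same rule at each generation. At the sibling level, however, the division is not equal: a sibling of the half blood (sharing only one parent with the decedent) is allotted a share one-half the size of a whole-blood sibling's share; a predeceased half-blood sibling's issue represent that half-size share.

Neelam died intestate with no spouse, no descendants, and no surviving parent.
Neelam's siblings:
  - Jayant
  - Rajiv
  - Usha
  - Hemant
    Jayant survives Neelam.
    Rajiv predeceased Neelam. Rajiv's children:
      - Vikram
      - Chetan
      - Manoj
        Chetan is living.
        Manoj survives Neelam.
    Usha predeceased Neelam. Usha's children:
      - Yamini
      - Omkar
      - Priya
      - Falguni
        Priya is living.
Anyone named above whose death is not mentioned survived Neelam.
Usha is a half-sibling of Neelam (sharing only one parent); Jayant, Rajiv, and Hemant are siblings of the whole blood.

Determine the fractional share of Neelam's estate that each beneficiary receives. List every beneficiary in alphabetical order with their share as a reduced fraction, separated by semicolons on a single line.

Chetan 2/21; Falguni 1/28; Hemant 2/7; Jayant 2/7; Manoj 2/21; Omkar 1/28; Priya 1/28; Vikram 2/21; Yamini 1/28

No spouse, descendants, or parent survives, so the estate passes to Neelam's siblings per stirpes.
Half-blood siblings count for one-half the weight of whole-blood siblings at the initial division.
Dividing 1 in proportion to weights (total weight 7/2): Jayant (weight 1) → 2/7; Rajiv (weight 1) → 2/7; Usha (weight 1/2) → 1/7; Hemant (weight 1) → 2/7.
Jayant is living and takes 2/7.
Rajiv predeceased; the 2/7 allotted to Rajiv's branch passes to Rajiv's issue by representation.
The 2/7 is divided into 3 equal shares of 2/21 among Vikram, Chetan, Manoj.
Vikram is living and takes 2/21.
Chetan is living and takes 2/21.
Manoj is living and takes 2/21.
Usha predeceased; the 1/7 allotted to Usha's branch passes to Usha's issue by representation.
The 1/7 is divided into 4 equal shares of 1/28 among Yamini, Omkar, Priya, Falguni.
Yamini is living and takes 1/28.
Omkar is living and takes 1/28.
Priya is living and takes 1/28.
Falguni is living and takes 1/28.
Hemant is living and takes 2/7.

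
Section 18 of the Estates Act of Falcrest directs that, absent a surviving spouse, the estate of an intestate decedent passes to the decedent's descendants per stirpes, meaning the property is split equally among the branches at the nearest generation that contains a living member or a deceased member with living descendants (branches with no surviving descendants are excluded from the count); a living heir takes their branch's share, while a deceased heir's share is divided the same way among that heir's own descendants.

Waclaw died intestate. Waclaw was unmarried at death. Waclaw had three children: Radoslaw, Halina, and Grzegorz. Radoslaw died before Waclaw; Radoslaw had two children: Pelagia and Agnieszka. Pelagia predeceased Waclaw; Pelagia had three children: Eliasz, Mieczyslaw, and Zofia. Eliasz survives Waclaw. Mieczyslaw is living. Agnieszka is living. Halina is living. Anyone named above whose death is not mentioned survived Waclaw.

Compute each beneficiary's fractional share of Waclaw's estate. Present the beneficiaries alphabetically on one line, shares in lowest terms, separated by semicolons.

Agnieszka 1/6; Eliasz 1/18; Grzegorz 1/3; Halina 1/3; Mieczyslaw 1/18; Zofia 1/18

There is no surviving spouse, so the entire estate passes to Waclaw's descendants per stirpes.
The estate is divided into 3 equal shares of 1/3 among Radoslaw, Halina, Grzegorz.
Radoslaw predeceased; the 1/3 allotted to Radoslaw's branch passes to Radoslaw's issue by representation.
The 1/3 is divided into 2 equal shares of 1/6 among Pelagia, Agnieszka.
Pelagia predeceased; the 1/6 allotted to Pelagia's branch passes to Pelagia's issue by representation.
The 1/6 is divided into 3 equal shares of 1/18 among Eliasz, Mieczyslaw, Zofia.
Eliasz is living and takes 1/18.
Mieczyslaw is living and takes 1/18.
Zofia is living and takes 1/18.
Agnieszka is living and takes 1/6.
Halina is living and takes 1/3.
Grzegorz is living and takes 1/3.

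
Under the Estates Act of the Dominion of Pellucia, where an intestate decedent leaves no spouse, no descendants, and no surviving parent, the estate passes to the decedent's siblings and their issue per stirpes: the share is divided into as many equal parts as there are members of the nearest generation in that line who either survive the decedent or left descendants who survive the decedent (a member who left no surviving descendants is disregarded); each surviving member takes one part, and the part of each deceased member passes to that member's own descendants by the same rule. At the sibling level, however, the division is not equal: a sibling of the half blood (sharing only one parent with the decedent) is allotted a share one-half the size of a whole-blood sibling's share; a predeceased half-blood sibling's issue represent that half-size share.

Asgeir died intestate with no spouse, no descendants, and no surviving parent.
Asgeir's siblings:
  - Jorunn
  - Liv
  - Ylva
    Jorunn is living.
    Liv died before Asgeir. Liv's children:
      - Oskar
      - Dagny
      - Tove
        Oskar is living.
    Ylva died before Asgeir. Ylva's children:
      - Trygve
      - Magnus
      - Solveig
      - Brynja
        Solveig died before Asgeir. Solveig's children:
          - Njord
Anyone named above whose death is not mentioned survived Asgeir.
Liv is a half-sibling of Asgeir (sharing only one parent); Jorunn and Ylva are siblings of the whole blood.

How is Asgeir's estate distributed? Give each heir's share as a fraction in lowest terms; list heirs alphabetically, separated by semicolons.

No spouse, descendants, or parent survives, so the estate passes to Asgeir's siblings per stirpes.
Half-blood siblings count for one-half the weight of whole-blood siblings at the initial division.
Dividing 1 in proportion to weights (total weight 5/2): Jorunn (weight 1) → 2/5; Liv (weight 1/2) → 1/5; Ylva (weight 1) → 2/5.
Jorunn is living and takes 2/5.
Liv predeceased; the 1/5 allotted to Liv's branch passes to Liv's issue by representation.
The 1/5 is divided into 3 equal shares of 1/15 among Oskar, Dagny, Tove.
Oskar is living and takes 1/15.
Dagny is living and takes 1/15.
Tove is living and takes 1/15.
Ylva predeceased; the 2/5 allotted to Ylva's branch passes to Ylva's issue by representation.
The 2/5 is divided into 4 equal shares of 1/10 among Trygve, Magnus, Solveig, Brynja.
Trygve is living and takes 1/10.
Magnus is living and takes 1/10.
Solveig predeceased; the 1/10 allotted to Solveig's branch passes to Solveig's issue by representation.
Njord is the sole taker at this level and receives the full 1/10.
Brynja is living and takes 1/10.

Brynja 1/10; Dagny 1/15; Jorunn 2/5; Magnus 1/10; Njord 1/10; Oskar 1/15; Tove 1/15; Trygve 1/10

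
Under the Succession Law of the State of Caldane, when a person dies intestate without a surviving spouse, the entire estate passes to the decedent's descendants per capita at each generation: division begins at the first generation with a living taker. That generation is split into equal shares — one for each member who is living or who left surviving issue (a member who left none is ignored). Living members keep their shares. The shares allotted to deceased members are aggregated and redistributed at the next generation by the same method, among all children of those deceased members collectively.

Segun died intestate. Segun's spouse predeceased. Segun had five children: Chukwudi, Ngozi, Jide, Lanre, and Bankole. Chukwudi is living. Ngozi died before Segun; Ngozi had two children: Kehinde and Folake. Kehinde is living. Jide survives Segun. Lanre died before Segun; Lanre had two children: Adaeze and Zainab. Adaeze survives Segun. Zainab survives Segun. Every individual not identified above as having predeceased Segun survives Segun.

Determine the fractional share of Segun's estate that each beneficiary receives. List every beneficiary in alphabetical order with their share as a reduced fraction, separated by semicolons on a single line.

There is no surviving spouse, so the entire estate passes to Segun's descendants per capita at each generation.
At generation 1 (Chukwudi, Ngozi, Jide, Lanre, Bankole) there are 5 shares of (1)/5 = 1/5 each.
Living: Chukwudi, Jide, and Bankole — each takes 1/5.
Deceased: Ngozi and Lanre. Their combined 2/5 is pooled and carried to generation 2.
At generation 2 (Kehinde, Folake, Adaeze, Zainab) there are 4 shares of (2/5)/4 = 1/10 each.
Living: Kehinde, Folake, Adaeze, and Zainab — each takes 1/10.

Adaeze 1/10; Bankole 1/5; Chukwudi 1/5; Folake 1/10; Jide 1/5; Kehinde 1/10; Zainab 1/10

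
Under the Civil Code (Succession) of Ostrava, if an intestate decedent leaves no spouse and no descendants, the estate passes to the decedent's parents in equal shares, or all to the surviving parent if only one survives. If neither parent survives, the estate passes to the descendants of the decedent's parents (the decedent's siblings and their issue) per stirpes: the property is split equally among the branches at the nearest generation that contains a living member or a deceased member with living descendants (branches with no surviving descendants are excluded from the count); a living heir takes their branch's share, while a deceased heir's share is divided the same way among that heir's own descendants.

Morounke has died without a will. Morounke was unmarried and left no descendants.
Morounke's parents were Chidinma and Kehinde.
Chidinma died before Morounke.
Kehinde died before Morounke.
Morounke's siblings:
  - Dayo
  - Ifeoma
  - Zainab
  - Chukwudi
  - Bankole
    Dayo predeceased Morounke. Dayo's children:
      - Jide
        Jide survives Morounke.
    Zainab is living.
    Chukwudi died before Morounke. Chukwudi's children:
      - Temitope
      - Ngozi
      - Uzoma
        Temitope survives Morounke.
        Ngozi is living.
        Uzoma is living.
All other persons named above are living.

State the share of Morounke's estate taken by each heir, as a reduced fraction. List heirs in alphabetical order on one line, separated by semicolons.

Bankole 1/5; Ifeoma 1/5; Jide 1/5; Ngozi 1/15; Temitope 1/15; Uzoma 1/15; Zainab 1/5

Neither parent survives and there are no descendants, so the estate passes to Morounke's siblings and their issue per stirpes.
The estate is divided into 5 equal shares of 1/5 among Dayo, Ifeoma, Zainab, Chukwudi, Bankole.
Dayo predeceased; the 1/5 allotted to Dayo's branch passes to Dayo's issue by representation.
Jide is the sole taker at this level and receives the full 1/5.
Ifeoma is living and takes 1/5.
Zainab is living and takes 1/5.
Chukwudi predeceased; the 1/5 allotted to Chukwudi's branch passes to Chukwudi's issue by representation.
The 1/5 is divided into 3 equal shares of 1/15 among Temitope, Ngozi, Uzoma.
Temitope is living and takes 1/15.
Ngozi is living and takes 1/15.
Uzoma is living and takes 1/15.
Bankole is living and takes 1/5.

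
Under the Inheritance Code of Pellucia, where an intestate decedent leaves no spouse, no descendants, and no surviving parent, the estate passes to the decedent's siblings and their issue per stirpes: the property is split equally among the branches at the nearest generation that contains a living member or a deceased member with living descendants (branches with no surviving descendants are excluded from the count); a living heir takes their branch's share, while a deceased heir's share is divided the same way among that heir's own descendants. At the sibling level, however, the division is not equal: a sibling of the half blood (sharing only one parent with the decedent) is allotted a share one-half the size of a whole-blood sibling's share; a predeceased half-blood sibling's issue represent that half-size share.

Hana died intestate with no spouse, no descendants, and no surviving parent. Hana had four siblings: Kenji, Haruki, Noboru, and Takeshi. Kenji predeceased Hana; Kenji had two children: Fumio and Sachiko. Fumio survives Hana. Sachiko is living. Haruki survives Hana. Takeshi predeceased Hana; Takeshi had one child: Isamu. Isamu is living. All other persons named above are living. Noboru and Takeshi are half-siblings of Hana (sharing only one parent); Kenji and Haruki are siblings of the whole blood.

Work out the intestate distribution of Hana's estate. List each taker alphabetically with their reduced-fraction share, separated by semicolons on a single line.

Fumio 1/6; Haruki 1/3; Isamu 1/6; Noboru 1/6; Sachiko 1/6

No spouse, descendants, or parent survives, so the estate passes to Hana's siblings per stirpes.
Half-blood siblings count for one-half the weight of whole-blood siblings at the initial division.
Dividing 1 in proportion to weights (total weight 3): Kenji (weight 1) → 1/3; Haruki (weight 1) → 1/3; Noboru (weight 1/2) → 1/6; Takeshi (weight 1/2) → 1/6.
Kenji predeceased; the 1/3 allotted to Kenji's branch passes to Kenji's issue by representation.
The 1/3 is divided into 2 equal shares of 1/6 among Fumio, Sachiko.
Fumio is living and takes 1/6.
Sachiko is living and takes 1/6.
Haruki is living and takes 1/3.
Noboru is living and takes 1/6.
Takeshi predeceased; the 1/6 allotted to Takeshi's branch passes to Takeshi's issue by representation.
Isamu is the sole taker at this level and receives the full 1/6.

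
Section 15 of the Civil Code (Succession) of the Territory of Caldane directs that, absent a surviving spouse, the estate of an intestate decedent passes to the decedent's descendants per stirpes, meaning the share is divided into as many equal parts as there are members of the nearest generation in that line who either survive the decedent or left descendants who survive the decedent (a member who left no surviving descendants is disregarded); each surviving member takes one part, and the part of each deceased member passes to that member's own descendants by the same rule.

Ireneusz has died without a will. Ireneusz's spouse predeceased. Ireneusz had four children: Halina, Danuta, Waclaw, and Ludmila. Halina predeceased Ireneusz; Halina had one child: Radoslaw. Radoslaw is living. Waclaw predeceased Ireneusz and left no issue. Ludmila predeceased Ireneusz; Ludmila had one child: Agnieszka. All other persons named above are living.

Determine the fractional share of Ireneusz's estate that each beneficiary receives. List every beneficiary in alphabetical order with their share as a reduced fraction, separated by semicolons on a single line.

There is no surviving spouse, so the entire estate passes to Ireneusz's descendants per stirpes.
Waclaw left no surviving issue, so that branch lapses and is disregarded.
The estate is divided into 3 equal shares of 1/3 among Halina, Danuta, Ludmila.
Halina predeceased; the 1/3 allotted to Halina's branch passes to Halina's issue by representation.
Radoslaw is the sole taker at this level and receives the full 1/3.
Danuta is living and takes 1/3.
Ludmila predeceased; the 1/3 allotted to Ludmila's branch passes to Ludmila's issue by representation.
Agnieszka is the sole taker at this level and receives the full 1/3.

Agnieszka 1/3; Danuta 1/3; Radoslaw 1/3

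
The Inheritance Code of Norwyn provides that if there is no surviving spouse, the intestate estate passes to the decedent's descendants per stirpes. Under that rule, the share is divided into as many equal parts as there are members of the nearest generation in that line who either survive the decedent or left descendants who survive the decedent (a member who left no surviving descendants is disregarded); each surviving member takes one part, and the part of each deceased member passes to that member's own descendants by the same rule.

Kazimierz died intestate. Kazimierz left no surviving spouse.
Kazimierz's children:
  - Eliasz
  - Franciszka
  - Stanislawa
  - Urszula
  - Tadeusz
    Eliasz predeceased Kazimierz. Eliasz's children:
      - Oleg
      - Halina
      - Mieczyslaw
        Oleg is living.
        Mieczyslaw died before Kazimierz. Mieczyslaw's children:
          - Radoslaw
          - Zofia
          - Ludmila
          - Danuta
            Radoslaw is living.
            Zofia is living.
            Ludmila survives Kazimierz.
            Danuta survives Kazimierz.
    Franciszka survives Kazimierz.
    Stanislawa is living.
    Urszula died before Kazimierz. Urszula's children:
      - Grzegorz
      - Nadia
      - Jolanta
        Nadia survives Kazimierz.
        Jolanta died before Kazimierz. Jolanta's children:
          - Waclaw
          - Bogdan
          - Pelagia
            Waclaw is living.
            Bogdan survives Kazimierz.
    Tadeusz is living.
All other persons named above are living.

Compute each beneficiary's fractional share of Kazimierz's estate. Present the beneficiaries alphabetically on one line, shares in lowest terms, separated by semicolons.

There is no surviving spouse, so the entire estate passes to Kazimierz's descendants per stirpes.
The estate is divided into 5 equal shares of 1/5 among Eliasz, Franciszka, Stanislawa, Urszula, Tadeusz.
Eliasz predeceased; the 1/5 allotted to Eliasz's branch passes to Eliasz's issue by representation.
The 1/5 is divided into 3 equal shares of 1/15 among Oleg, Halina, Mieczyslaw.
Oleg is living and takes 1/15.
Halina is living and takes 1/15.
Mieczyslaw predeceased; the 1/15 allotted to Mieczyslaw's branch passes to Mieczyslaw's issue by representation.
The 1/15 is divided into 4 equal shares of 1/60 among Radoslaw, Zofia, Ludmila, Danuta.
Radoslaw is living and takes 1/60.
Zofia is living and takes 1/60.
Ludmila is living and takes 1/60.
Danuta is living and takes 1/60.
Franciszka is living and takes 1/5.
Stanislawa is living and takes 1/5.
Urszula predeceased; the 1/5 allotted to Urszula's branch passes to Urszula's issue by representation.
The 1/5 is divided into 3 equal shares of 1/15 among Grzegorz, Nadia, Jolanta.
Grzegorz is living and takes 1/15.
Nadia is living and takes 1/15.
Jolanta predeceased; the 1/15 allotted to Jolanta's branch passes to Jolanta's issue by representation.
The 1/15 is divided into 3 equal shares of 1/45 among Waclaw, Bogdan, Pelagia.
Waclaw is living and takes 1/45.
Bogdan is living and takes 1/45.
Pelagia is living and takes 1/45.
Tadeusz is living and takes 1/5.

Bogdan 1/45; Danuta 1/60; Franciszka 1/5; Grzegorz 1/15; Halina 1/15; Ludmila 1/60; Nadia 1/15; Oleg 1/15; Pelagia 1/45; Radoslaw 1/60; Stanislawa 1/5; Tadeusz 1/5; Waclaw 1/45; Zofia 1/60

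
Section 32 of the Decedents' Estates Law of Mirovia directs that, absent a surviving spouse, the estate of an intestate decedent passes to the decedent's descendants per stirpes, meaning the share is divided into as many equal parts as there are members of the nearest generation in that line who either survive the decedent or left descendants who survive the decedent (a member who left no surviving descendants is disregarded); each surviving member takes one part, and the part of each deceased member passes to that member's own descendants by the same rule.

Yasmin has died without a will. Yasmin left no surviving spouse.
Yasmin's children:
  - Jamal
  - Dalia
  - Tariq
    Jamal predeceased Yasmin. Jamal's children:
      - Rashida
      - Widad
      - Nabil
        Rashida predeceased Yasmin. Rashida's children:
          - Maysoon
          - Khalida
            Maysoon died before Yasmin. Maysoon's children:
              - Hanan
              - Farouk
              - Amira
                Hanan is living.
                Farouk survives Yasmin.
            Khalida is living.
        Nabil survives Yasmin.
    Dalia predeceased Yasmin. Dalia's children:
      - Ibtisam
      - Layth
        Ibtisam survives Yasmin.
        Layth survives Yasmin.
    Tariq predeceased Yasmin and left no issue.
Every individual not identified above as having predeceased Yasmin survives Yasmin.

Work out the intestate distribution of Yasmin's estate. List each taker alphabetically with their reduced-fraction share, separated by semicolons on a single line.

Amira 1/36; Farouk 1/36; Hanan 1/36; Ibtisam 1/4; Khalida 1/12; Layth 1/4; Nabil 1/6; Widad 1/6

There is no surviving spouse, so the entire estate passes to Yasmin's descendants per stirpes.
Tariq left no surviving issue, so that branch lapses and is disregarded.
The estate is divided into 2 equal shares of 1/2 among Jamal, Dalia.
Jamal predeceased; the 1/2 allotted to Jamal's branch passes to Jamal's issue by representation.
The 1/2 is divided into 3 equal shares of 1/6 among Rashida, Widad, Nabil.
Rashida predeceased; the 1/6 allotted to Rashida's branch passes to Rashida's issue by representation.
The 1/6 is divided into 2 equal shares of 1/12 among Maysoon, Khalida.
Maysoon predeceased; the 1/12 allotted to Maysoon's branch passes to Maysoon's issue by representation.
The 1/12 is divided into 3 equal shares of 1/36 among Hanan, Farouk, Amira.
Hanan is living and takes 1/36.
Farouk is living and takes 1/36.
Amira is living and takes 1/36.
Khalida is living and takes 1/12.
Widad is living and takes 1/6.
Nabil is living and takes 1/6.
Dalia predeceased; the 1/2 allotted to Dalia's branch passes to Dalia's issue by representation.
The 1/2 is divided into 2 equal shares of 1/4 among Ibtisam, Layth.
Ibtisam is living and takes 1/4.
Layth is living and takes 1/4.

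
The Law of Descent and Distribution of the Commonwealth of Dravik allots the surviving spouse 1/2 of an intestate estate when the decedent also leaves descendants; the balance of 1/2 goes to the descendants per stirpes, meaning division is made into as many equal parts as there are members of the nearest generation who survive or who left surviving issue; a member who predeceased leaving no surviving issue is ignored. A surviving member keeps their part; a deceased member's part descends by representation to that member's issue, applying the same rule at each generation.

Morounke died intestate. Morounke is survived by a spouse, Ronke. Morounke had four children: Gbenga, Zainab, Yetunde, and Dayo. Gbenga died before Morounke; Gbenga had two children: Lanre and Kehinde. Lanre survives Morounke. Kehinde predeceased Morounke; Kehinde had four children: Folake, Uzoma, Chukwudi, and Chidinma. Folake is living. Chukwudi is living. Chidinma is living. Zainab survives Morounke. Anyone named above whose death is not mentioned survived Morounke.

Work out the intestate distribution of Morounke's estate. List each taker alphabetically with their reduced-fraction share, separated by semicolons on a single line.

Ronke, as surviving spouse, takes 1/2.
The remaining 1/2 passes to Morounke's descendants per stirpes.
The 1/2 is divided into 4 equal shares of 1/8 among Gbenga, Zainab, Yetunde, Dayo.
Gbenga predeceased; the 1/8 allotted to Gbenga's branch passes to Gbenga's issue by representation.
The 1/8 is divided into 2 equal shares of 1/16 among Lanre, Kehinde.
Lanre is living and takes 1/16.
Kehinde predeceased; the 1/16 allotted to Kehinde's branch passes to Kehinde's issue by representation.
The 1/16 is divided into 4 equal shares of 1/64 among Folake, Uzoma, Chukwudi, Chidinma.
Folake is living and takes 1/64.
Uzoma is living and takes 1/64.
Chukwudi is living and takes 1/64.
Chidinma is living and takes 1/64.
Zainab is living and takes 1/8.
Yetunde is living and takes 1/8.
Dayo is living and takes 1/8.

Chidinma 1/64; Chukwudi 1/64; Dayo 1/8; Folake 1/64; Lanre 1/16; Ronke 1/2; Uzoma 1/64; Yetunde 1/8; Zainab 1/8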